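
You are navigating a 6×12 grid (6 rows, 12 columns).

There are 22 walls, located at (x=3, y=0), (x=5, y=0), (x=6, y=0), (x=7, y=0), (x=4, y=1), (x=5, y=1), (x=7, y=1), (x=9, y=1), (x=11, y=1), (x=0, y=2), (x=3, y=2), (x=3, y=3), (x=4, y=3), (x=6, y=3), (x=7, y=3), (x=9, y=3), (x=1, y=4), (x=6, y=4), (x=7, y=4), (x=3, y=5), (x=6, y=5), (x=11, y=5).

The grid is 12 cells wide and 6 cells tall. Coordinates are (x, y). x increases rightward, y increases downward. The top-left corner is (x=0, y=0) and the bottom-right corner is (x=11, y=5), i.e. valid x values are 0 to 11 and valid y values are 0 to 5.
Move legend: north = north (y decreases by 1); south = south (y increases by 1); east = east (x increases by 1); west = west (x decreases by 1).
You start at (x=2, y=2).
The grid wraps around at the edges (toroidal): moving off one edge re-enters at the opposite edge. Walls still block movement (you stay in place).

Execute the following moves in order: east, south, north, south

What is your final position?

Answer: Final position: (x=2, y=3)

Derivation:
Start: (x=2, y=2)
  east (east): blocked, stay at (x=2, y=2)
  south (south): (x=2, y=2) -> (x=2, y=3)
  north (north): (x=2, y=3) -> (x=2, y=2)
  south (south): (x=2, y=2) -> (x=2, y=3)
Final: (x=2, y=3)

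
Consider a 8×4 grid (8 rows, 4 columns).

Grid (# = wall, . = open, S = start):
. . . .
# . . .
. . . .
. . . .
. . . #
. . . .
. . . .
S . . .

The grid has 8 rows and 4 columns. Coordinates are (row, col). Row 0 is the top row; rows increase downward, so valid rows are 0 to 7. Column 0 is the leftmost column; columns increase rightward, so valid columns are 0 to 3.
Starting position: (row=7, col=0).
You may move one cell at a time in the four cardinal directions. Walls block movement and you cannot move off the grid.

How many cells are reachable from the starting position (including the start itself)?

BFS flood-fill from (row=7, col=0):
  Distance 0: (row=7, col=0)
  Distance 1: (row=6, col=0), (row=7, col=1)
  Distance 2: (row=5, col=0), (row=6, col=1), (row=7, col=2)
  Distance 3: (row=4, col=0), (row=5, col=1), (row=6, col=2), (row=7, col=3)
  Distance 4: (row=3, col=0), (row=4, col=1), (row=5, col=2), (row=6, col=3)
  Distance 5: (row=2, col=0), (row=3, col=1), (row=4, col=2), (row=5, col=3)
  Distance 6: (row=2, col=1), (row=3, col=2)
  Distance 7: (row=1, col=1), (row=2, col=2), (row=3, col=3)
  Distance 8: (row=0, col=1), (row=1, col=2), (row=2, col=3)
  Distance 9: (row=0, col=0), (row=0, col=2), (row=1, col=3)
  Distance 10: (row=0, col=3)
Total reachable: 30 (grid has 30 open cells total)

Answer: Reachable cells: 30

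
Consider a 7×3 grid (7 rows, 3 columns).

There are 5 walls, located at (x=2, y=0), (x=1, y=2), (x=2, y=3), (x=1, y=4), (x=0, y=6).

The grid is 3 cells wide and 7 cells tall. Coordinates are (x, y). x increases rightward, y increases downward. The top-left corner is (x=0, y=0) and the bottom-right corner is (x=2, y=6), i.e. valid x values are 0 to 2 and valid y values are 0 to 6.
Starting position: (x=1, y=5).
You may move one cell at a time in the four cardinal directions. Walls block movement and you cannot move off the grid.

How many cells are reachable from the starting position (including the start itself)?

BFS flood-fill from (x=1, y=5):
  Distance 0: (x=1, y=5)
  Distance 1: (x=0, y=5), (x=2, y=5), (x=1, y=6)
  Distance 2: (x=0, y=4), (x=2, y=4), (x=2, y=6)
  Distance 3: (x=0, y=3)
  Distance 4: (x=0, y=2), (x=1, y=3)
  Distance 5: (x=0, y=1)
  Distance 6: (x=0, y=0), (x=1, y=1)
  Distance 7: (x=1, y=0), (x=2, y=1)
  Distance 8: (x=2, y=2)
Total reachable: 16 (grid has 16 open cells total)

Answer: Reachable cells: 16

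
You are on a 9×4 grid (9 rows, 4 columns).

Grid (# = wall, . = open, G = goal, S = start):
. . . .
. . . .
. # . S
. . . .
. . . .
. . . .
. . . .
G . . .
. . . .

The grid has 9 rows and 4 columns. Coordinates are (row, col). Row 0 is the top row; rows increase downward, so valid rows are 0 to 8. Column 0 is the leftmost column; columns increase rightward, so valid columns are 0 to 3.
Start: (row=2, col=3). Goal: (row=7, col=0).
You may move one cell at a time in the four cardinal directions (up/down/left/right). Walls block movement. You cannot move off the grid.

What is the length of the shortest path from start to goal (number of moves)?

Answer: Shortest path length: 8

Derivation:
BFS from (row=2, col=3) until reaching (row=7, col=0):
  Distance 0: (row=2, col=3)
  Distance 1: (row=1, col=3), (row=2, col=2), (row=3, col=3)
  Distance 2: (row=0, col=3), (row=1, col=2), (row=3, col=2), (row=4, col=3)
  Distance 3: (row=0, col=2), (row=1, col=1), (row=3, col=1), (row=4, col=2), (row=5, col=3)
  Distance 4: (row=0, col=1), (row=1, col=0), (row=3, col=0), (row=4, col=1), (row=5, col=2), (row=6, col=3)
  Distance 5: (row=0, col=0), (row=2, col=0), (row=4, col=0), (row=5, col=1), (row=6, col=2), (row=7, col=3)
  Distance 6: (row=5, col=0), (row=6, col=1), (row=7, col=2), (row=8, col=3)
  Distance 7: (row=6, col=0), (row=7, col=1), (row=8, col=2)
  Distance 8: (row=7, col=0), (row=8, col=1)  <- goal reached here
One shortest path (8 moves): (row=2, col=3) -> (row=2, col=2) -> (row=3, col=2) -> (row=3, col=1) -> (row=3, col=0) -> (row=4, col=0) -> (row=5, col=0) -> (row=6, col=0) -> (row=7, col=0)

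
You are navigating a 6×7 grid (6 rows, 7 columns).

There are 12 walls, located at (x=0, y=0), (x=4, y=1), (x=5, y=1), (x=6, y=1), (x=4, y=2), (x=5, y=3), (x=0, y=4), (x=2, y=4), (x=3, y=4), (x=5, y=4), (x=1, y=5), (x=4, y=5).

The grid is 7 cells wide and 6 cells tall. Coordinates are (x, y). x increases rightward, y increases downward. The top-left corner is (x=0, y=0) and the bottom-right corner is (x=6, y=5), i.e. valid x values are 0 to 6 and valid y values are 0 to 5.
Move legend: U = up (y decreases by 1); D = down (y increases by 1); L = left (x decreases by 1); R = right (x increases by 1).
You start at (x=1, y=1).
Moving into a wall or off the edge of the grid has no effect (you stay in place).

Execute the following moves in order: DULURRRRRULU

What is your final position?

Answer: Final position: (x=2, y=0)

Derivation:
Start: (x=1, y=1)
  D (down): (x=1, y=1) -> (x=1, y=2)
  U (up): (x=1, y=2) -> (x=1, y=1)
  L (left): (x=1, y=1) -> (x=0, y=1)
  U (up): blocked, stay at (x=0, y=1)
  R (right): (x=0, y=1) -> (x=1, y=1)
  R (right): (x=1, y=1) -> (x=2, y=1)
  R (right): (x=2, y=1) -> (x=3, y=1)
  R (right): blocked, stay at (x=3, y=1)
  R (right): blocked, stay at (x=3, y=1)
  U (up): (x=3, y=1) -> (x=3, y=0)
  L (left): (x=3, y=0) -> (x=2, y=0)
  U (up): blocked, stay at (x=2, y=0)
Final: (x=2, y=0)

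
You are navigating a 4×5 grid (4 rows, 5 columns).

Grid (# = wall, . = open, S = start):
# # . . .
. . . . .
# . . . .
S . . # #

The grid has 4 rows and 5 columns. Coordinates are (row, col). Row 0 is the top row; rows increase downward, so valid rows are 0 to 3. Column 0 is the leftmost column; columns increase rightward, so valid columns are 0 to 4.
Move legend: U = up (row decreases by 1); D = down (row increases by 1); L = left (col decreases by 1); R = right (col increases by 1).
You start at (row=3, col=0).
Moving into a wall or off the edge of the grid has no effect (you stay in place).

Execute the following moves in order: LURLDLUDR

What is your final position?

Start: (row=3, col=0)
  L (left): blocked, stay at (row=3, col=0)
  U (up): blocked, stay at (row=3, col=0)
  R (right): (row=3, col=0) -> (row=3, col=1)
  L (left): (row=3, col=1) -> (row=3, col=0)
  D (down): blocked, stay at (row=3, col=0)
  L (left): blocked, stay at (row=3, col=0)
  U (up): blocked, stay at (row=3, col=0)
  D (down): blocked, stay at (row=3, col=0)
  R (right): (row=3, col=0) -> (row=3, col=1)
Final: (row=3, col=1)

Answer: Final position: (row=3, col=1)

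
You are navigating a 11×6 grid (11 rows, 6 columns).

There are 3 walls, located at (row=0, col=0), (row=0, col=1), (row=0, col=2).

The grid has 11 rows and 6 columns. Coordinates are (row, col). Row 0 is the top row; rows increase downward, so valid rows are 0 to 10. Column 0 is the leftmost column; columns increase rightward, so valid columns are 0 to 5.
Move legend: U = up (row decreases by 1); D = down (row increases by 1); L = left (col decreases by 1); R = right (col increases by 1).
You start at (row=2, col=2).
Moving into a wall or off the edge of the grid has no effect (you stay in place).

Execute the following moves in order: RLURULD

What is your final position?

Answer: Final position: (row=1, col=3)

Derivation:
Start: (row=2, col=2)
  R (right): (row=2, col=2) -> (row=2, col=3)
  L (left): (row=2, col=3) -> (row=2, col=2)
  U (up): (row=2, col=2) -> (row=1, col=2)
  R (right): (row=1, col=2) -> (row=1, col=3)
  U (up): (row=1, col=3) -> (row=0, col=3)
  L (left): blocked, stay at (row=0, col=3)
  D (down): (row=0, col=3) -> (row=1, col=3)
Final: (row=1, col=3)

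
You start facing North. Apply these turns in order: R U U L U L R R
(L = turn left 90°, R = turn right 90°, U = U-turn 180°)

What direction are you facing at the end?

Answer: Final heading: West

Derivation:
Start: North
  R (right (90° clockwise)) -> East
  U (U-turn (180°)) -> West
  U (U-turn (180°)) -> East
  L (left (90° counter-clockwise)) -> North
  U (U-turn (180°)) -> South
  L (left (90° counter-clockwise)) -> East
  R (right (90° clockwise)) -> South
  R (right (90° clockwise)) -> West
Final: West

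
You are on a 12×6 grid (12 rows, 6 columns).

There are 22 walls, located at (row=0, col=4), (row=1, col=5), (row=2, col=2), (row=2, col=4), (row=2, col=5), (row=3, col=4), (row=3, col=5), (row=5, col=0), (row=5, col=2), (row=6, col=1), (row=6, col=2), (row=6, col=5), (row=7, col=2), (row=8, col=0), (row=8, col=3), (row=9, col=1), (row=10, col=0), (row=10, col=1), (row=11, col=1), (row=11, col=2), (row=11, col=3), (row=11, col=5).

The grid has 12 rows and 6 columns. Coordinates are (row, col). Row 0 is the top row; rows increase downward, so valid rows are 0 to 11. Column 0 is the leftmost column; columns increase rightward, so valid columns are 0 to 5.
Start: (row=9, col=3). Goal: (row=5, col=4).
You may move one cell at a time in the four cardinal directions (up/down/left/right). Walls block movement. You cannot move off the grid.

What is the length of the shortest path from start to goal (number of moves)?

BFS from (row=9, col=3) until reaching (row=5, col=4):
  Distance 0: (row=9, col=3)
  Distance 1: (row=9, col=2), (row=9, col=4), (row=10, col=3)
  Distance 2: (row=8, col=2), (row=8, col=4), (row=9, col=5), (row=10, col=2), (row=10, col=4)
  Distance 3: (row=7, col=4), (row=8, col=1), (row=8, col=5), (row=10, col=5), (row=11, col=4)
  Distance 4: (row=6, col=4), (row=7, col=1), (row=7, col=3), (row=7, col=5)
  Distance 5: (row=5, col=4), (row=6, col=3), (row=7, col=0)  <- goal reached here
One shortest path (5 moves): (row=9, col=3) -> (row=9, col=4) -> (row=8, col=4) -> (row=7, col=4) -> (row=6, col=4) -> (row=5, col=4)

Answer: Shortest path length: 5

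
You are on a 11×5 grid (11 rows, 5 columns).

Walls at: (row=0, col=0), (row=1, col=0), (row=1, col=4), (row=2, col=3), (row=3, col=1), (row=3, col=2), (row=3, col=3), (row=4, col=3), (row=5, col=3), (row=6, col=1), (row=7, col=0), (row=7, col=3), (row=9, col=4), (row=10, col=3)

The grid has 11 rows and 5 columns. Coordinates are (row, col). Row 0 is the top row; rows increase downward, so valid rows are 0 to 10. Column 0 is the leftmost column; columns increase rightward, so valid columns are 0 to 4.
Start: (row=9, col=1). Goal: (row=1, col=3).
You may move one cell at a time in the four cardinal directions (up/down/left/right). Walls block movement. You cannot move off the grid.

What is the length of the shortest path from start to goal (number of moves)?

Answer: Shortest path length: 14

Derivation:
BFS from (row=9, col=1) until reaching (row=1, col=3):
  Distance 0: (row=9, col=1)
  Distance 1: (row=8, col=1), (row=9, col=0), (row=9, col=2), (row=10, col=1)
  Distance 2: (row=7, col=1), (row=8, col=0), (row=8, col=2), (row=9, col=3), (row=10, col=0), (row=10, col=2)
  Distance 3: (row=7, col=2), (row=8, col=3)
  Distance 4: (row=6, col=2), (row=8, col=4)
  Distance 5: (row=5, col=2), (row=6, col=3), (row=7, col=4)
  Distance 6: (row=4, col=2), (row=5, col=1), (row=6, col=4)
  Distance 7: (row=4, col=1), (row=5, col=0), (row=5, col=4)
  Distance 8: (row=4, col=0), (row=4, col=4), (row=6, col=0)
  Distance 9: (row=3, col=0), (row=3, col=4)
  Distance 10: (row=2, col=0), (row=2, col=4)
  Distance 11: (row=2, col=1)
  Distance 12: (row=1, col=1), (row=2, col=2)
  Distance 13: (row=0, col=1), (row=1, col=2)
  Distance 14: (row=0, col=2), (row=1, col=3)  <- goal reached here
One shortest path (14 moves): (row=9, col=1) -> (row=9, col=2) -> (row=8, col=2) -> (row=7, col=2) -> (row=6, col=2) -> (row=5, col=2) -> (row=5, col=1) -> (row=5, col=0) -> (row=4, col=0) -> (row=3, col=0) -> (row=2, col=0) -> (row=2, col=1) -> (row=2, col=2) -> (row=1, col=2) -> (row=1, col=3)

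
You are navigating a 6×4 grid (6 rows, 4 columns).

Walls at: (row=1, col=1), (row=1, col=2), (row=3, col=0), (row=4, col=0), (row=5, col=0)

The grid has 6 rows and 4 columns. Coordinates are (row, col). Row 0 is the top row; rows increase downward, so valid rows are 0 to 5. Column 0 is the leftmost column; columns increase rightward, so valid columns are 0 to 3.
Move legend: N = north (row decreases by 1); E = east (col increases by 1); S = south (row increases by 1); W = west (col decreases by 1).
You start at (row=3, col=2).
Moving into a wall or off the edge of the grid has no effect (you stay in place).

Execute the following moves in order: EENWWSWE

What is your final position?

Answer: Final position: (row=3, col=2)

Derivation:
Start: (row=3, col=2)
  E (east): (row=3, col=2) -> (row=3, col=3)
  E (east): blocked, stay at (row=3, col=3)
  N (north): (row=3, col=3) -> (row=2, col=3)
  W (west): (row=2, col=3) -> (row=2, col=2)
  W (west): (row=2, col=2) -> (row=2, col=1)
  S (south): (row=2, col=1) -> (row=3, col=1)
  W (west): blocked, stay at (row=3, col=1)
  E (east): (row=3, col=1) -> (row=3, col=2)
Final: (row=3, col=2)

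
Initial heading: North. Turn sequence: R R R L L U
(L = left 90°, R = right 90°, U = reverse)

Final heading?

Answer: Final heading: West

Derivation:
Start: North
  R (right (90° clockwise)) -> East
  R (right (90° clockwise)) -> South
  R (right (90° clockwise)) -> West
  L (left (90° counter-clockwise)) -> South
  L (left (90° counter-clockwise)) -> East
  U (U-turn (180°)) -> West
Final: West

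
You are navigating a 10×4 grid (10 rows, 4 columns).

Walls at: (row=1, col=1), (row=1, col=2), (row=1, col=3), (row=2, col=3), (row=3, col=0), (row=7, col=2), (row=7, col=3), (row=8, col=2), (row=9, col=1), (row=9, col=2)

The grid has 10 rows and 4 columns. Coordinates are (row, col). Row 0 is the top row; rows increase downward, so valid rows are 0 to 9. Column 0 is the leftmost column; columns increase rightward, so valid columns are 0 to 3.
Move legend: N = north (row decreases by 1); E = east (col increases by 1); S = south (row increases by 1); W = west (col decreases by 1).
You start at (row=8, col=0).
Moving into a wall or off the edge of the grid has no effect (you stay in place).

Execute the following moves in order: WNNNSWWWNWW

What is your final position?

Answer: Final position: (row=5, col=0)

Derivation:
Start: (row=8, col=0)
  W (west): blocked, stay at (row=8, col=0)
  N (north): (row=8, col=0) -> (row=7, col=0)
  N (north): (row=7, col=0) -> (row=6, col=0)
  N (north): (row=6, col=0) -> (row=5, col=0)
  S (south): (row=5, col=0) -> (row=6, col=0)
  [×3]W (west): blocked, stay at (row=6, col=0)
  N (north): (row=6, col=0) -> (row=5, col=0)
  W (west): blocked, stay at (row=5, col=0)
  W (west): blocked, stay at (row=5, col=0)
Final: (row=5, col=0)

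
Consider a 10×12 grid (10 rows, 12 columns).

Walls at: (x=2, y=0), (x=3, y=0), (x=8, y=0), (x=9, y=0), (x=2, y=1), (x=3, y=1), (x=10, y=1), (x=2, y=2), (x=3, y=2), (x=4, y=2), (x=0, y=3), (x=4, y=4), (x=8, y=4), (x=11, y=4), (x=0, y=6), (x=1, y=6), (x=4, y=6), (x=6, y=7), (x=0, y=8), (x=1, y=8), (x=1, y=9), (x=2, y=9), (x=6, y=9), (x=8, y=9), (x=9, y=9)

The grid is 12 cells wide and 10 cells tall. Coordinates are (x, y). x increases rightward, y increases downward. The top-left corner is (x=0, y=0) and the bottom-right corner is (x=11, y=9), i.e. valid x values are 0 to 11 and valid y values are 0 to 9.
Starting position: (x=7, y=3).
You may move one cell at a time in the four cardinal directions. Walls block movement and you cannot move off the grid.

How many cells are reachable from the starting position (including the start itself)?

BFS flood-fill from (x=7, y=3):
  Distance 0: (x=7, y=3)
  Distance 1: (x=7, y=2), (x=6, y=3), (x=8, y=3), (x=7, y=4)
  Distance 2: (x=7, y=1), (x=6, y=2), (x=8, y=2), (x=5, y=3), (x=9, y=3), (x=6, y=4), (x=7, y=5)
  Distance 3: (x=7, y=0), (x=6, y=1), (x=8, y=1), (x=5, y=2), (x=9, y=2), (x=4, y=3), (x=10, y=3), (x=5, y=4), (x=9, y=4), (x=6, y=5), (x=8, y=5), (x=7, y=6)
  Distance 4: (x=6, y=0), (x=5, y=1), (x=9, y=1), (x=10, y=2), (x=3, y=3), (x=11, y=3), (x=10, y=4), (x=5, y=5), (x=9, y=5), (x=6, y=6), (x=8, y=6), (x=7, y=7)
  Distance 5: (x=5, y=0), (x=4, y=1), (x=11, y=2), (x=2, y=3), (x=3, y=4), (x=4, y=5), (x=10, y=5), (x=5, y=6), (x=9, y=6), (x=8, y=7), (x=7, y=8)
  Distance 6: (x=4, y=0), (x=11, y=1), (x=1, y=3), (x=2, y=4), (x=3, y=5), (x=11, y=5), (x=10, y=6), (x=5, y=7), (x=9, y=7), (x=6, y=8), (x=8, y=8), (x=7, y=9)
  Distance 7: (x=11, y=0), (x=1, y=2), (x=1, y=4), (x=2, y=5), (x=3, y=6), (x=11, y=6), (x=4, y=7), (x=10, y=7), (x=5, y=8), (x=9, y=8)
  Distance 8: (x=10, y=0), (x=1, y=1), (x=0, y=2), (x=0, y=4), (x=1, y=5), (x=2, y=6), (x=3, y=7), (x=11, y=7), (x=4, y=8), (x=10, y=8), (x=5, y=9)
  Distance 9: (x=1, y=0), (x=0, y=1), (x=0, y=5), (x=2, y=7), (x=3, y=8), (x=11, y=8), (x=4, y=9), (x=10, y=9)
  Distance 10: (x=0, y=0), (x=1, y=7), (x=2, y=8), (x=3, y=9), (x=11, y=9)
  Distance 11: (x=0, y=7)
Total reachable: 94 (grid has 95 open cells total)

Answer: Reachable cells: 94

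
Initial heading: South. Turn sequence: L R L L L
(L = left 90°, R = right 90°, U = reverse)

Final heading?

Start: South
  L (left (90° counter-clockwise)) -> East
  R (right (90° clockwise)) -> South
  L (left (90° counter-clockwise)) -> East
  L (left (90° counter-clockwise)) -> North
  L (left (90° counter-clockwise)) -> West
Final: West

Answer: Final heading: West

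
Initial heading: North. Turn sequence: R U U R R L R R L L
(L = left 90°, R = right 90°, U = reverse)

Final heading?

Answer: Final heading: South

Derivation:
Start: North
  R (right (90° clockwise)) -> East
  U (U-turn (180°)) -> West
  U (U-turn (180°)) -> East
  R (right (90° clockwise)) -> South
  R (right (90° clockwise)) -> West
  L (left (90° counter-clockwise)) -> South
  R (right (90° clockwise)) -> West
  R (right (90° clockwise)) -> North
  L (left (90° counter-clockwise)) -> West
  L (left (90° counter-clockwise)) -> South
Final: South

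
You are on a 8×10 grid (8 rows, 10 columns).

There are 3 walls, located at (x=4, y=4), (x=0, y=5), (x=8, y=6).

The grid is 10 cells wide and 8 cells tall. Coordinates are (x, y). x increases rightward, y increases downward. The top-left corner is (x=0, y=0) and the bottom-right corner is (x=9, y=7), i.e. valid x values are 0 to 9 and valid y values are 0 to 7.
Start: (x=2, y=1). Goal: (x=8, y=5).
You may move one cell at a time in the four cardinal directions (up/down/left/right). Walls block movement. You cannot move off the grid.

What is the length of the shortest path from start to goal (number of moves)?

BFS from (x=2, y=1) until reaching (x=8, y=5):
  Distance 0: (x=2, y=1)
  Distance 1: (x=2, y=0), (x=1, y=1), (x=3, y=1), (x=2, y=2)
  Distance 2: (x=1, y=0), (x=3, y=0), (x=0, y=1), (x=4, y=1), (x=1, y=2), (x=3, y=2), (x=2, y=3)
  Distance 3: (x=0, y=0), (x=4, y=0), (x=5, y=1), (x=0, y=2), (x=4, y=2), (x=1, y=3), (x=3, y=3), (x=2, y=4)
  Distance 4: (x=5, y=0), (x=6, y=1), (x=5, y=2), (x=0, y=3), (x=4, y=3), (x=1, y=4), (x=3, y=4), (x=2, y=5)
  Distance 5: (x=6, y=0), (x=7, y=1), (x=6, y=2), (x=5, y=3), (x=0, y=4), (x=1, y=5), (x=3, y=5), (x=2, y=6)
  Distance 6: (x=7, y=0), (x=8, y=1), (x=7, y=2), (x=6, y=3), (x=5, y=4), (x=4, y=5), (x=1, y=6), (x=3, y=6), (x=2, y=7)
  Distance 7: (x=8, y=0), (x=9, y=1), (x=8, y=2), (x=7, y=3), (x=6, y=4), (x=5, y=5), (x=0, y=6), (x=4, y=6), (x=1, y=7), (x=3, y=7)
  Distance 8: (x=9, y=0), (x=9, y=2), (x=8, y=3), (x=7, y=4), (x=6, y=5), (x=5, y=6), (x=0, y=7), (x=4, y=7)
  Distance 9: (x=9, y=3), (x=8, y=4), (x=7, y=5), (x=6, y=6), (x=5, y=7)
  Distance 10: (x=9, y=4), (x=8, y=5), (x=7, y=6), (x=6, y=7)  <- goal reached here
One shortest path (10 moves): (x=2, y=1) -> (x=3, y=1) -> (x=4, y=1) -> (x=5, y=1) -> (x=6, y=1) -> (x=7, y=1) -> (x=8, y=1) -> (x=8, y=2) -> (x=8, y=3) -> (x=8, y=4) -> (x=8, y=5)

Answer: Shortest path length: 10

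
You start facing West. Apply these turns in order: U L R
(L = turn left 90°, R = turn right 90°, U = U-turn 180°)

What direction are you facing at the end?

Answer: Final heading: East

Derivation:
Start: West
  U (U-turn (180°)) -> East
  L (left (90° counter-clockwise)) -> North
  R (right (90° clockwise)) -> East
Final: East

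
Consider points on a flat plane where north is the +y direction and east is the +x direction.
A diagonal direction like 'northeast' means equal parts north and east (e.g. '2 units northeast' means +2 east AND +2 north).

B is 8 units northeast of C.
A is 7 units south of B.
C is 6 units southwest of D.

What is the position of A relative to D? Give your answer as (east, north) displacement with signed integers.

Place D at the origin (east=0, north=0).
  C is 6 units southwest of D: delta (east=-6, north=-6); C at (east=-6, north=-6).
  B is 8 units northeast of C: delta (east=+8, north=+8); B at (east=2, north=2).
  A is 7 units south of B: delta (east=+0, north=-7); A at (east=2, north=-5).
Therefore A relative to D: (east=2, north=-5).

Answer: A is at (east=2, north=-5) relative to D.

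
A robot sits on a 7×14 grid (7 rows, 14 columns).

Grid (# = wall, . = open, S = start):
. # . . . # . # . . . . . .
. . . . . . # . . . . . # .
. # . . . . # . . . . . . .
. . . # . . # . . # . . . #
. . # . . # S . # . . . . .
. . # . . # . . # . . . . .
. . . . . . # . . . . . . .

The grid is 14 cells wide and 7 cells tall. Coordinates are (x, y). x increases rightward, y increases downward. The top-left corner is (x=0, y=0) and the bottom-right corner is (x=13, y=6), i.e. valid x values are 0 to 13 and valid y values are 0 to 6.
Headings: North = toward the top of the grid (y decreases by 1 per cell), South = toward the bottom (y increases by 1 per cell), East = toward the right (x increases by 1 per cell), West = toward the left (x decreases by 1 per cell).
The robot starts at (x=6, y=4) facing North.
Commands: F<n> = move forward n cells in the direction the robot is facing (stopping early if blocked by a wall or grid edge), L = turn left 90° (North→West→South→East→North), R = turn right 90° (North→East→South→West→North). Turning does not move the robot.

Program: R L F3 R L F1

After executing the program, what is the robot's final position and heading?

Start: (x=6, y=4), facing North
  R: turn right, now facing East
  L: turn left, now facing North
  F3: move forward 0/3 (blocked), now at (x=6, y=4)
  R: turn right, now facing East
  L: turn left, now facing North
  F1: move forward 0/1 (blocked), now at (x=6, y=4)
Final: (x=6, y=4), facing North

Answer: Final position: (x=6, y=4), facing North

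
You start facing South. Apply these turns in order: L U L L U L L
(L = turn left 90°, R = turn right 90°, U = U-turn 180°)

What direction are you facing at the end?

Answer: Final heading: East

Derivation:
Start: South
  L (left (90° counter-clockwise)) -> East
  U (U-turn (180°)) -> West
  L (left (90° counter-clockwise)) -> South
  L (left (90° counter-clockwise)) -> East
  U (U-turn (180°)) -> West
  L (left (90° counter-clockwise)) -> South
  L (left (90° counter-clockwise)) -> East
Final: East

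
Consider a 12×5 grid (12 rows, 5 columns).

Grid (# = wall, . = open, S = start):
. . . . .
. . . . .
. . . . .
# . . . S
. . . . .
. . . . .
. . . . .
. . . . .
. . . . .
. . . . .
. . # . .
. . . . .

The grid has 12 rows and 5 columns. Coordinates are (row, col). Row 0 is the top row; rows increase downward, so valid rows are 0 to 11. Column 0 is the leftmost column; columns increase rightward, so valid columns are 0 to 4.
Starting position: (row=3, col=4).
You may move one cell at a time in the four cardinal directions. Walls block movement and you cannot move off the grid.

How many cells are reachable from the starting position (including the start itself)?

Answer: Reachable cells: 58

Derivation:
BFS flood-fill from (row=3, col=4):
  Distance 0: (row=3, col=4)
  Distance 1: (row=2, col=4), (row=3, col=3), (row=4, col=4)
  Distance 2: (row=1, col=4), (row=2, col=3), (row=3, col=2), (row=4, col=3), (row=5, col=4)
  Distance 3: (row=0, col=4), (row=1, col=3), (row=2, col=2), (row=3, col=1), (row=4, col=2), (row=5, col=3), (row=6, col=4)
  Distance 4: (row=0, col=3), (row=1, col=2), (row=2, col=1), (row=4, col=1), (row=5, col=2), (row=6, col=3), (row=7, col=4)
  Distance 5: (row=0, col=2), (row=1, col=1), (row=2, col=0), (row=4, col=0), (row=5, col=1), (row=6, col=2), (row=7, col=3), (row=8, col=4)
  Distance 6: (row=0, col=1), (row=1, col=0), (row=5, col=0), (row=6, col=1), (row=7, col=2), (row=8, col=3), (row=9, col=4)
  Distance 7: (row=0, col=0), (row=6, col=0), (row=7, col=1), (row=8, col=2), (row=9, col=3), (row=10, col=4)
  Distance 8: (row=7, col=0), (row=8, col=1), (row=9, col=2), (row=10, col=3), (row=11, col=4)
  Distance 9: (row=8, col=0), (row=9, col=1), (row=11, col=3)
  Distance 10: (row=9, col=0), (row=10, col=1), (row=11, col=2)
  Distance 11: (row=10, col=0), (row=11, col=1)
  Distance 12: (row=11, col=0)
Total reachable: 58 (grid has 58 open cells total)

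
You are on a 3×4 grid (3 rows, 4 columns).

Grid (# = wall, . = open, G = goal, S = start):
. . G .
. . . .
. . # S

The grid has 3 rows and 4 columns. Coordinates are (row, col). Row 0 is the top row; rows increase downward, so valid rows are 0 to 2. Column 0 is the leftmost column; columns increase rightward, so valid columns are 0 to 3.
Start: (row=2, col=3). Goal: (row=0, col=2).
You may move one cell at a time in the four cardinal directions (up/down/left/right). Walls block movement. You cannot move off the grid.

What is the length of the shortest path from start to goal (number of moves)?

Answer: Shortest path length: 3

Derivation:
BFS from (row=2, col=3) until reaching (row=0, col=2):
  Distance 0: (row=2, col=3)
  Distance 1: (row=1, col=3)
  Distance 2: (row=0, col=3), (row=1, col=2)
  Distance 3: (row=0, col=2), (row=1, col=1)  <- goal reached here
One shortest path (3 moves): (row=2, col=3) -> (row=1, col=3) -> (row=1, col=2) -> (row=0, col=2)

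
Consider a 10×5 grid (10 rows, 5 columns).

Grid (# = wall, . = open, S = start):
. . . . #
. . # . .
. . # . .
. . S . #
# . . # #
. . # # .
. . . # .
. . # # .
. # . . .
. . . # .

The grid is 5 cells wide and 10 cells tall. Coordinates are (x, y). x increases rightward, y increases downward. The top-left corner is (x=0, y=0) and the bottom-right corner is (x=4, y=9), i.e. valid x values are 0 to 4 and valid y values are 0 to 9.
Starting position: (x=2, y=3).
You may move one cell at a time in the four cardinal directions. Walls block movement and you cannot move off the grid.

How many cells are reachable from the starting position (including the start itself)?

Answer: Reachable cells: 36

Derivation:
BFS flood-fill from (x=2, y=3):
  Distance 0: (x=2, y=3)
  Distance 1: (x=1, y=3), (x=3, y=3), (x=2, y=4)
  Distance 2: (x=1, y=2), (x=3, y=2), (x=0, y=3), (x=1, y=4)
  Distance 3: (x=1, y=1), (x=3, y=1), (x=0, y=2), (x=4, y=2), (x=1, y=5)
  Distance 4: (x=1, y=0), (x=3, y=0), (x=0, y=1), (x=4, y=1), (x=0, y=5), (x=1, y=6)
  Distance 5: (x=0, y=0), (x=2, y=0), (x=0, y=6), (x=2, y=6), (x=1, y=7)
  Distance 6: (x=0, y=7)
  Distance 7: (x=0, y=8)
  Distance 8: (x=0, y=9)
  Distance 9: (x=1, y=9)
  Distance 10: (x=2, y=9)
  Distance 11: (x=2, y=8)
  Distance 12: (x=3, y=8)
  Distance 13: (x=4, y=8)
  Distance 14: (x=4, y=7), (x=4, y=9)
  Distance 15: (x=4, y=6)
  Distance 16: (x=4, y=5)
Total reachable: 36 (grid has 36 open cells total)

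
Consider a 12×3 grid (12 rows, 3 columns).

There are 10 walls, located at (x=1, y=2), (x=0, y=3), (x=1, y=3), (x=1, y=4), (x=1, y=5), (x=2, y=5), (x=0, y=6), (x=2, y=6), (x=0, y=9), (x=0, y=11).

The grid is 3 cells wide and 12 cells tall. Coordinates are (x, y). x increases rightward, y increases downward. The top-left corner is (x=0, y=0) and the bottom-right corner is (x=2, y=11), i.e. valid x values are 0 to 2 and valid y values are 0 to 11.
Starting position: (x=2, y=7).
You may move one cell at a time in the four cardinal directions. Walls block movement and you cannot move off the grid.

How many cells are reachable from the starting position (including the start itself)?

BFS flood-fill from (x=2, y=7):
  Distance 0: (x=2, y=7)
  Distance 1: (x=1, y=7), (x=2, y=8)
  Distance 2: (x=1, y=6), (x=0, y=7), (x=1, y=8), (x=2, y=9)
  Distance 3: (x=0, y=8), (x=1, y=9), (x=2, y=10)
  Distance 4: (x=1, y=10), (x=2, y=11)
  Distance 5: (x=0, y=10), (x=1, y=11)
Total reachable: 14 (grid has 26 open cells total)

Answer: Reachable cells: 14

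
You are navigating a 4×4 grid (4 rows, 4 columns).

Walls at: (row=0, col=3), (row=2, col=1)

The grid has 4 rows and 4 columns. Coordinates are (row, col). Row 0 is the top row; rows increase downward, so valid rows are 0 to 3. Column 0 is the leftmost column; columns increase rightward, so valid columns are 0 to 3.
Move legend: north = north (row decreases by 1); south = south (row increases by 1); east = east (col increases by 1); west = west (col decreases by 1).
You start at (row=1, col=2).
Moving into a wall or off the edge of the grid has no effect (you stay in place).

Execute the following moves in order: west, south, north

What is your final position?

Answer: Final position: (row=0, col=1)

Derivation:
Start: (row=1, col=2)
  west (west): (row=1, col=2) -> (row=1, col=1)
  south (south): blocked, stay at (row=1, col=1)
  north (north): (row=1, col=1) -> (row=0, col=1)
Final: (row=0, col=1)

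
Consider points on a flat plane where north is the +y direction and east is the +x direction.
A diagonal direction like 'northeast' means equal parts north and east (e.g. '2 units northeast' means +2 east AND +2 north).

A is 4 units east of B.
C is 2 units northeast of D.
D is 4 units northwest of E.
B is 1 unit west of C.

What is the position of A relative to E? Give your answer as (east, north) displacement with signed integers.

Place E at the origin (east=0, north=0).
  D is 4 units northwest of E: delta (east=-4, north=+4); D at (east=-4, north=4).
  C is 2 units northeast of D: delta (east=+2, north=+2); C at (east=-2, north=6).
  B is 1 unit west of C: delta (east=-1, north=+0); B at (east=-3, north=6).
  A is 4 units east of B: delta (east=+4, north=+0); A at (east=1, north=6).
Therefore A relative to E: (east=1, north=6).

Answer: A is at (east=1, north=6) relative to E.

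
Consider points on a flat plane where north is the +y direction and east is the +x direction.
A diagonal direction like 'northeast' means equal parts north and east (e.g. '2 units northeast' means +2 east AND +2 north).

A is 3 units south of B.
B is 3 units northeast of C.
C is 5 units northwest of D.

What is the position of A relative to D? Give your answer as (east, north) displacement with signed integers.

Place D at the origin (east=0, north=0).
  C is 5 units northwest of D: delta (east=-5, north=+5); C at (east=-5, north=5).
  B is 3 units northeast of C: delta (east=+3, north=+3); B at (east=-2, north=8).
  A is 3 units south of B: delta (east=+0, north=-3); A at (east=-2, north=5).
Therefore A relative to D: (east=-2, north=5).

Answer: A is at (east=-2, north=5) relative to D.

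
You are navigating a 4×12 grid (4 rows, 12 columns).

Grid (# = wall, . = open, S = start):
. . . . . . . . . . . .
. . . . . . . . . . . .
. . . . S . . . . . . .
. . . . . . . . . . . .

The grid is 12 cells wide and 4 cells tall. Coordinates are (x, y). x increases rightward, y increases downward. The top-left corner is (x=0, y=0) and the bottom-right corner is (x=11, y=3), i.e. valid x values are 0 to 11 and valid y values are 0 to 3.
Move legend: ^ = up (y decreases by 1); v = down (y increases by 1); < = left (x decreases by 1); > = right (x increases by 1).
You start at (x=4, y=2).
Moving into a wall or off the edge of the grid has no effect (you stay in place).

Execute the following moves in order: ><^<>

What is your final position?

Start: (x=4, y=2)
  > (right): (x=4, y=2) -> (x=5, y=2)
  < (left): (x=5, y=2) -> (x=4, y=2)
  ^ (up): (x=4, y=2) -> (x=4, y=1)
  < (left): (x=4, y=1) -> (x=3, y=1)
  > (right): (x=3, y=1) -> (x=4, y=1)
Final: (x=4, y=1)

Answer: Final position: (x=4, y=1)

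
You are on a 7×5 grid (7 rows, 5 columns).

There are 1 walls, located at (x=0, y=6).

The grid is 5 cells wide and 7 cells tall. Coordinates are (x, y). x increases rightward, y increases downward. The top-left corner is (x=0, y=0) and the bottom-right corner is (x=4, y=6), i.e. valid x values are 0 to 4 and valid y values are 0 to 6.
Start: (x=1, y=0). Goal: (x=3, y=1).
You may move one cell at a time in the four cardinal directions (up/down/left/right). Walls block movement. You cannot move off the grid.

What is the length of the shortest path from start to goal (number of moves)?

BFS from (x=1, y=0) until reaching (x=3, y=1):
  Distance 0: (x=1, y=0)
  Distance 1: (x=0, y=0), (x=2, y=0), (x=1, y=1)
  Distance 2: (x=3, y=0), (x=0, y=1), (x=2, y=1), (x=1, y=2)
  Distance 3: (x=4, y=0), (x=3, y=1), (x=0, y=2), (x=2, y=2), (x=1, y=3)  <- goal reached here
One shortest path (3 moves): (x=1, y=0) -> (x=2, y=0) -> (x=3, y=0) -> (x=3, y=1)

Answer: Shortest path length: 3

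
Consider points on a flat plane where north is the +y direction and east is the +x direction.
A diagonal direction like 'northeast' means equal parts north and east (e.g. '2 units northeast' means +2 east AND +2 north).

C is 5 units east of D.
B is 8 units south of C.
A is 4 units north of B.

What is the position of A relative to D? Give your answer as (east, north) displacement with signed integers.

Answer: A is at (east=5, north=-4) relative to D.

Derivation:
Place D at the origin (east=0, north=0).
  C is 5 units east of D: delta (east=+5, north=+0); C at (east=5, north=0).
  B is 8 units south of C: delta (east=+0, north=-8); B at (east=5, north=-8).
  A is 4 units north of B: delta (east=+0, north=+4); A at (east=5, north=-4).
Therefore A relative to D: (east=5, north=-4).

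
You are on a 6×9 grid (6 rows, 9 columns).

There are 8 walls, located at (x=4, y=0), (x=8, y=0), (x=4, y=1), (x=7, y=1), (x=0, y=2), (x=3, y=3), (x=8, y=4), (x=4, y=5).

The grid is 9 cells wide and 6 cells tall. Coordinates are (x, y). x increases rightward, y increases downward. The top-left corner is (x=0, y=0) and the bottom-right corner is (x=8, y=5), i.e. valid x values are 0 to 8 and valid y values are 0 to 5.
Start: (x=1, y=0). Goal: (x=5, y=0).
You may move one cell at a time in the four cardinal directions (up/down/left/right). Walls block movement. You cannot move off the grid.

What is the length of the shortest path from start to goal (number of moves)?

Answer: Shortest path length: 8

Derivation:
BFS from (x=1, y=0) until reaching (x=5, y=0):
  Distance 0: (x=1, y=0)
  Distance 1: (x=0, y=0), (x=2, y=0), (x=1, y=1)
  Distance 2: (x=3, y=0), (x=0, y=1), (x=2, y=1), (x=1, y=2)
  Distance 3: (x=3, y=1), (x=2, y=2), (x=1, y=3)
  Distance 4: (x=3, y=2), (x=0, y=3), (x=2, y=3), (x=1, y=4)
  Distance 5: (x=4, y=2), (x=0, y=4), (x=2, y=4), (x=1, y=5)
  Distance 6: (x=5, y=2), (x=4, y=3), (x=3, y=4), (x=0, y=5), (x=2, y=5)
  Distance 7: (x=5, y=1), (x=6, y=2), (x=5, y=3), (x=4, y=4), (x=3, y=5)
  Distance 8: (x=5, y=0), (x=6, y=1), (x=7, y=2), (x=6, y=3), (x=5, y=4)  <- goal reached here
One shortest path (8 moves): (x=1, y=0) -> (x=2, y=0) -> (x=3, y=0) -> (x=3, y=1) -> (x=3, y=2) -> (x=4, y=2) -> (x=5, y=2) -> (x=5, y=1) -> (x=5, y=0)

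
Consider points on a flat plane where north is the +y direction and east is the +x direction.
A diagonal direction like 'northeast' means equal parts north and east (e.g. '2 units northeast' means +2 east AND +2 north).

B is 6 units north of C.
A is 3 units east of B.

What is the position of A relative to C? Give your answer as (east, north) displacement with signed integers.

Place C at the origin (east=0, north=0).
  B is 6 units north of C: delta (east=+0, north=+6); B at (east=0, north=6).
  A is 3 units east of B: delta (east=+3, north=+0); A at (east=3, north=6).
Therefore A relative to C: (east=3, north=6).

Answer: A is at (east=3, north=6) relative to C.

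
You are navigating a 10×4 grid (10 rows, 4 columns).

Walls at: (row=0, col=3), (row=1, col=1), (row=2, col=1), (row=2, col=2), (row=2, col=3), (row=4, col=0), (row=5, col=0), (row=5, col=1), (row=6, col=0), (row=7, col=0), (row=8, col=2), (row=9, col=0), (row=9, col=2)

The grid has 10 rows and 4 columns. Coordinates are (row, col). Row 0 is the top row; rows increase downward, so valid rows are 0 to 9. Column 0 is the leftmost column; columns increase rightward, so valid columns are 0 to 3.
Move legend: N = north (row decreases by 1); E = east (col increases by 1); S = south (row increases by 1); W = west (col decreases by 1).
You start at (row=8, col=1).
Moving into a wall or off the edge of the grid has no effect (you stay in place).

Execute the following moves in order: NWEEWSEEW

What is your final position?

Start: (row=8, col=1)
  N (north): (row=8, col=1) -> (row=7, col=1)
  W (west): blocked, stay at (row=7, col=1)
  E (east): (row=7, col=1) -> (row=7, col=2)
  E (east): (row=7, col=2) -> (row=7, col=3)
  W (west): (row=7, col=3) -> (row=7, col=2)
  S (south): blocked, stay at (row=7, col=2)
  E (east): (row=7, col=2) -> (row=7, col=3)
  E (east): blocked, stay at (row=7, col=3)
  W (west): (row=7, col=3) -> (row=7, col=2)
Final: (row=7, col=2)

Answer: Final position: (row=7, col=2)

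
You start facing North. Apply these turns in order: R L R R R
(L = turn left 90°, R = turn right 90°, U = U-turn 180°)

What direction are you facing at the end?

Start: North
  R (right (90° clockwise)) -> East
  L (left (90° counter-clockwise)) -> North
  R (right (90° clockwise)) -> East
  R (right (90° clockwise)) -> South
  R (right (90° clockwise)) -> West
Final: West

Answer: Final heading: West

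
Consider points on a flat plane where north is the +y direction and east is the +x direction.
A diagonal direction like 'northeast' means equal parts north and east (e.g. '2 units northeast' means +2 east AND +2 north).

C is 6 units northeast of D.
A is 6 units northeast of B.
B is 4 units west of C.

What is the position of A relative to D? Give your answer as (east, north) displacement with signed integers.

Place D at the origin (east=0, north=0).
  C is 6 units northeast of D: delta (east=+6, north=+6); C at (east=6, north=6).
  B is 4 units west of C: delta (east=-4, north=+0); B at (east=2, north=6).
  A is 6 units northeast of B: delta (east=+6, north=+6); A at (east=8, north=12).
Therefore A relative to D: (east=8, north=12).

Answer: A is at (east=8, north=12) relative to D.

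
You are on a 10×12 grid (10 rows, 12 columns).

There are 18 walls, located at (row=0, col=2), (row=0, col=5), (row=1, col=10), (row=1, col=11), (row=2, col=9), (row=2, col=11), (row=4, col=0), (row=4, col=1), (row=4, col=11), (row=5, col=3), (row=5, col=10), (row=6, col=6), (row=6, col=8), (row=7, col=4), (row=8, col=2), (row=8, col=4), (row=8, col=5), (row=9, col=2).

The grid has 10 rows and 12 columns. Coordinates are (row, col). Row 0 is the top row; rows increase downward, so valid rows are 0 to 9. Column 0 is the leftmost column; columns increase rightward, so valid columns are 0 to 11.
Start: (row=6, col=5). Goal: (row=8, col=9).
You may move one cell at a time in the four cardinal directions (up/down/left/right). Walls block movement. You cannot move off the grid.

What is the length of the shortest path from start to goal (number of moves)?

Answer: Shortest path length: 6

Derivation:
BFS from (row=6, col=5) until reaching (row=8, col=9):
  Distance 0: (row=6, col=5)
  Distance 1: (row=5, col=5), (row=6, col=4), (row=7, col=5)
  Distance 2: (row=4, col=5), (row=5, col=4), (row=5, col=6), (row=6, col=3), (row=7, col=6)
  Distance 3: (row=3, col=5), (row=4, col=4), (row=4, col=6), (row=5, col=7), (row=6, col=2), (row=7, col=3), (row=7, col=7), (row=8, col=6)
  Distance 4: (row=2, col=5), (row=3, col=4), (row=3, col=6), (row=4, col=3), (row=4, col=7), (row=5, col=2), (row=5, col=8), (row=6, col=1), (row=6, col=7), (row=7, col=2), (row=7, col=8), (row=8, col=3), (row=8, col=7), (row=9, col=6)
  Distance 5: (row=1, col=5), (row=2, col=4), (row=2, col=6), (row=3, col=3), (row=3, col=7), (row=4, col=2), (row=4, col=8), (row=5, col=1), (row=5, col=9), (row=6, col=0), (row=7, col=1), (row=7, col=9), (row=8, col=8), (row=9, col=3), (row=9, col=5), (row=9, col=7)
  Distance 6: (row=1, col=4), (row=1, col=6), (row=2, col=3), (row=2, col=7), (row=3, col=2), (row=3, col=8), (row=4, col=9), (row=5, col=0), (row=6, col=9), (row=7, col=0), (row=7, col=10), (row=8, col=1), (row=8, col=9), (row=9, col=4), (row=9, col=8)  <- goal reached here
One shortest path (6 moves): (row=6, col=5) -> (row=7, col=5) -> (row=7, col=6) -> (row=7, col=7) -> (row=7, col=8) -> (row=7, col=9) -> (row=8, col=9)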